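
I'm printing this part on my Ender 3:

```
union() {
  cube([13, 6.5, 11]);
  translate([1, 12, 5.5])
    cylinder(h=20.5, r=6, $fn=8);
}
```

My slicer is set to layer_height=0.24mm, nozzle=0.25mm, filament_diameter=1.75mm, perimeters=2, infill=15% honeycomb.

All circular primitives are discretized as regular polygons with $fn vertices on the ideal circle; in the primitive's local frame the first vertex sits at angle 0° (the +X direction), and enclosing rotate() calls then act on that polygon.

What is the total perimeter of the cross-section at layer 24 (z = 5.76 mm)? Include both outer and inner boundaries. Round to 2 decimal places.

At z = 5.76 mm: the 13×6.5 cube contributes its full rectangle (perimeter 39.00 mm); the cylinder at (1, 12): section is a regular 8-gon, circumradius r=6 (perimeter = 2·8·6.000·sin(180°/8) = 36.74 mm); Merging all regions: the regions partially overlap (shared area 0.59 mm²), so the edge portions inside another operand are dropped and the merged outline is re-measured after clipping — boundary = 71.06 mm. Overall, the cross-section is a single solid region. Total boundary length (outer) = 71.06 mm.

71.06 mm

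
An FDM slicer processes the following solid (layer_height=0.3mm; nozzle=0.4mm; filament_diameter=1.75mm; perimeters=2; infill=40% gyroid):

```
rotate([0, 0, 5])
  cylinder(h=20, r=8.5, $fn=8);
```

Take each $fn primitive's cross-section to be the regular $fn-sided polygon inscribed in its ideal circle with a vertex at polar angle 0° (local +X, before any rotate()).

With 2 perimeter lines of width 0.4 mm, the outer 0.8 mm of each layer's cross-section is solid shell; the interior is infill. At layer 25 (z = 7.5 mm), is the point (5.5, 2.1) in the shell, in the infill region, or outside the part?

infill

At z = 7.5 mm: the cylinder: section is a regular 8-gon, circumradius r=8.5; (rotated 5° about Z; rotation is an isometry so areas/perimeters/island counts are preserved). Overall, the cross-section is a single solid region. Undo the 5° rotation: the query point maps to (5.662, 1.613) in the un-rotated model frame. The nearest boundary edge runs (8.50, 0.00)→(6.01, 6.01); distance from the point to it = 2.00 mm. The point is inside the cross-section and 2.00 mm from the nearest boundary — more than the 0.8 mm shell width (2 × 0.4), so it's in the infill interior.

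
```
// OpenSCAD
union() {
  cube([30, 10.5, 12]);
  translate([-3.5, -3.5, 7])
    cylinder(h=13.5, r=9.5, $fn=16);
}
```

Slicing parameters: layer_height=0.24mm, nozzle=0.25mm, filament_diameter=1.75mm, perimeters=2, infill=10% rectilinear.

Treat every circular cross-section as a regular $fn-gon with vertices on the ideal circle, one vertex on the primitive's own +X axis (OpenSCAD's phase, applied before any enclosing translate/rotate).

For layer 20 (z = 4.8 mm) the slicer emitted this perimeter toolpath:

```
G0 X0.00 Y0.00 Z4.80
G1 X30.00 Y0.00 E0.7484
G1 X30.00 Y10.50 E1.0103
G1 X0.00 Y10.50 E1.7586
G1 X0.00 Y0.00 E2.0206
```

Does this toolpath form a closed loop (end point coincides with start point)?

yes

Start point (G0): (0.00, 0.00). End point (last G1): the path returns to the start — closed.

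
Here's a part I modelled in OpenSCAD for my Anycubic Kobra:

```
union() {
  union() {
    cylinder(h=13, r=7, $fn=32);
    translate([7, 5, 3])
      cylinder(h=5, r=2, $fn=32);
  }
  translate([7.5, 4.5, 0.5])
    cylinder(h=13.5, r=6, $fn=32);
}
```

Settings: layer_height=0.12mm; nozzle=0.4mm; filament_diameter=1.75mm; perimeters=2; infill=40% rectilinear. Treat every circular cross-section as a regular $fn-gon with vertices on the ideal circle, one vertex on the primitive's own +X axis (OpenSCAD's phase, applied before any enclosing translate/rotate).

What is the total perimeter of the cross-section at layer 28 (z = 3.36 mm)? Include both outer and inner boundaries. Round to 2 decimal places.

At z = 3.36 mm: the r=7 cylinder gives a regular 32-gon of circumradius 7 (constant along its height) (perimeter = 2·32·7.000·sin(180°/32) = 43.91 mm); the r=2 cylinder at (7, 5) contributes a regular 32-gon of circumradius 2 (perimeter = 2·32·2.000·sin(180°/32) = 12.55 mm); Taking the union: the regions partially overlap (shared area 0.51 mm²), so the edge portions inside another operand are dropped and the merged outline is re-measured after clipping — boundary = 52.17 mm; the r=6 cylinder at (7.5, 4.5) contributes a regular 32-gon of circumradius 6 (perimeter = 2·32·6.000·sin(180°/32) = 37.64 mm); Combining (union): the regions partially overlap (shared area 39.70 mm²), so the edge portions inside another operand are dropped and the merged outline is re-measured after clipping — boundary = 60.09 mm. Overall, the cross-section is a single solid region. Total boundary length (outer) = 60.09 mm.

60.09 mm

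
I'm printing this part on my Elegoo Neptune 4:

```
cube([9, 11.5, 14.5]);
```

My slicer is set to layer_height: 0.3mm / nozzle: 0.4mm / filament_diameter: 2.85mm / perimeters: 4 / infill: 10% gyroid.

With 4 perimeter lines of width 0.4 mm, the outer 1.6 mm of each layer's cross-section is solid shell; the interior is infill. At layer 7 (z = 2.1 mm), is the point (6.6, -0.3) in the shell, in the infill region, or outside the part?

outside

At z = 2.1 mm: the cube (footprint 9×11.5) is included at this height. Overall, the cross-section is a single solid region. The nearest boundary edge runs (0.00, 0.00)→(9.00, 0.00); distance from the point to it = 0.30 mm. The point is not inside any of the regions above, so it lies outside the cross-section (0.30 mm from the nearest boundary).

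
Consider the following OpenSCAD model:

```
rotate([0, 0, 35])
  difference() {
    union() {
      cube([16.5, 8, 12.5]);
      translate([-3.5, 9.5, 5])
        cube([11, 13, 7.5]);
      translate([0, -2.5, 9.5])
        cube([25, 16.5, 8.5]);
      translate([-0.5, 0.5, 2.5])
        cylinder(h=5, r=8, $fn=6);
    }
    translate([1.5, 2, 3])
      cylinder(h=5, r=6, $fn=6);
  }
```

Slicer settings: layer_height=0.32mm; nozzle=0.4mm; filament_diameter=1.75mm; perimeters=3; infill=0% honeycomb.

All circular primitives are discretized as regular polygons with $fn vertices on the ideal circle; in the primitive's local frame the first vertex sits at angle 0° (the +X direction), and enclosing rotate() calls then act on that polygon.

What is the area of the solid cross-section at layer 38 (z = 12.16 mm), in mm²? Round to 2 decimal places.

At z = 12.16 mm: the cube is present — its section is the full 16.5×8 rectangle (area 132.00 mm²); the cube at (-3.5, 9.5) is present — its section is the full 11×13 rectangle (area 143.00 mm²); the 25×16.5 cube at (0, -2.5) contributes its full rectangle (area 412.50 mm²); the cylinder at (-0.5, 0.5) is absent (z outside [2.5, 7.5]); Combining (union): the regions partially overlap — summed areas 687.50 mm² minus the doubly-counted overlap 165.75 mm² gives 521.75 mm² — area = 521.75 mm²; the cylinder at (1.5, 2) does not reach this height (z outside [3, 8]); After the difference (first − rest): none of the subtracted shapes is present at this height, so that combined region is unchanged — area = 521.75 mm²; (rotated 35° about Z; rotation is an isometry so areas/perimeters/island counts are preserved). Overall, the cross-section is a single solid region. Net area = 521.75 mm².

521.75 mm²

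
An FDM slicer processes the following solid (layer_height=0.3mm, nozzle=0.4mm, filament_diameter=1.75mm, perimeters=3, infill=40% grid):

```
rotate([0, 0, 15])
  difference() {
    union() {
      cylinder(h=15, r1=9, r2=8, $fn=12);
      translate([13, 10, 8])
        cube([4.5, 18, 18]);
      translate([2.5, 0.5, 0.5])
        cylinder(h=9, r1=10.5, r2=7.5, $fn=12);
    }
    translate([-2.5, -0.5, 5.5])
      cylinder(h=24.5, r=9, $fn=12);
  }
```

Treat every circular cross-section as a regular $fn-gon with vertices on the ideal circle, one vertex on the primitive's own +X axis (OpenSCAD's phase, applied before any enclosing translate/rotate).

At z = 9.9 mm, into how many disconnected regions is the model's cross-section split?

2

At z = 9.9 mm: the cone contributes a regular 12-gon of circumradius 8.340 (interpolated between r1=9 and r2=8 at t=0.660); the cube at (13, 10) is present — its section is the full 4.5×18 rectangle; the cone at (2.5, 0.5) does not reach this height (z outside [0.5, 9.5]); Taking the union: the 2 present regions are separate (no shared area or edge), so areas and boundary lengths simply add and each stays a separate island — 2 connected regions; the r=9 cylinder at (-2.5, -0.5) gives a regular 12-gon of circumradius 9 (constant along its height); After the difference (first − rest): starting from that combined region, the r=9 cylinder at (-2.5, -0.5) partially overlaps it — only the 181.12 mm² overlap (of its 243.00 mm²) is removed, clipping the outline — 2 connected regions; (rotated 15° about Z; rotation is an isometry so areas/perimeters/island counts are preserved). The result has 2 disconnected regions.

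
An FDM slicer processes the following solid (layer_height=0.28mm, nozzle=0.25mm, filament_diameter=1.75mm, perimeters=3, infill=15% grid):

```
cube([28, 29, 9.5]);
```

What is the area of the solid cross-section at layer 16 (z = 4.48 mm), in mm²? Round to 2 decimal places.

At z = 4.48 mm: the 28×29 cube contributes its full rectangle (area 812.00 mm²). Overall, the cross-section is a single solid region. Net area = 812.00 mm².

812.00 mm²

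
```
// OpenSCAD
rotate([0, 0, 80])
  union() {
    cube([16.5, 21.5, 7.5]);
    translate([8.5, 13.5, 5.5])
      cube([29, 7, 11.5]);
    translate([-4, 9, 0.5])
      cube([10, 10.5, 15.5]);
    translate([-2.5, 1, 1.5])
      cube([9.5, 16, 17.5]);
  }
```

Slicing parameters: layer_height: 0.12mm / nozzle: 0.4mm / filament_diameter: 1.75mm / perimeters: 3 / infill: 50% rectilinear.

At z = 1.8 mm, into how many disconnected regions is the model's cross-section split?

1

At z = 1.8 mm: the cube is present — its section is the full 16.5×21.5 rectangle; the cube at (8.5, 13.5) does not reach this height (z outside [5.5, 17]); the 10×10.5 cube at (-4, 9) contributes its full rectangle; the 9.5×16 cube at (-2.5, 1) contributes its full rectangle; Combining (union): the regions partially overlap (shared area 195.00 mm²), so overlapping operands fuse into one piece — 1 connected region; (whole slice rotated 80° about Z — lengths, areas and connectivity unchanged). The result has 1 disconnected region.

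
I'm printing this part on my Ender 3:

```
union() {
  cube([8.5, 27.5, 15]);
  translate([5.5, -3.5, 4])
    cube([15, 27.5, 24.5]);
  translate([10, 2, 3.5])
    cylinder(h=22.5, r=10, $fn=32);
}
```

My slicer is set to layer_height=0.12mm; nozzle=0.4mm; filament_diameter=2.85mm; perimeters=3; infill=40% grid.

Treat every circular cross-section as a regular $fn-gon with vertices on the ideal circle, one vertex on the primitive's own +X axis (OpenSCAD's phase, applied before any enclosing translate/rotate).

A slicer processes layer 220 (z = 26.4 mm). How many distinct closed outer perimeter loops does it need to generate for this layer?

1

At z = 26.4 mm: the cube does not reach this height (z outside [0, 15]); the cube at (5.5, -3.5) (footprint 15×27.5) is included at this height; the cylinder at (10, 2) is not intersected at this z (z outside [3.5, 26]); Taking the union: only the 15×27.5 cube at (5.5, -3.5) is present, so the union is just that shape — 1 connected region. The result has 1 disconnected region.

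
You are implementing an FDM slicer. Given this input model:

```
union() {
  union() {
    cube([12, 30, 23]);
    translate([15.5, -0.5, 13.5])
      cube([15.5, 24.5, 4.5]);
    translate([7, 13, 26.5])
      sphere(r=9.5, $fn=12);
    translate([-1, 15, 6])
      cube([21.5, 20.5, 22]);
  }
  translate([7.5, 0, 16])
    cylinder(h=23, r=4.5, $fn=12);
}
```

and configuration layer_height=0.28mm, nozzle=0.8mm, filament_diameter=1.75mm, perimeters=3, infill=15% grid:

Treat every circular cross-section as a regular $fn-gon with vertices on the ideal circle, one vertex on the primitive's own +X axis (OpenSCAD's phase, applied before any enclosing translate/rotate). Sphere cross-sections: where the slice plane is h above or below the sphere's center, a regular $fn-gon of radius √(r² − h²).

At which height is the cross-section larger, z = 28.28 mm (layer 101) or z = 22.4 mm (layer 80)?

layer 80 (z = 22.4 mm)

Layer 101 (z = 28.28): the cube is absent (z outside [0, 23]); the cube at (15.5, -0.5) is absent (z outside [13.5, 18]); the r=9.5 sphere at (7, 13) slices to a regular 12-gon of circumradius 9.332 (√(r²−h²) with h=1.78 from center) (area = (12/2)·9.332²·sin(360°/12) = 261.24 mm²); the cube at (-1, 15) does not reach this height (z outside [6, 28]); Combining (union): only the r=9.5 sphere at (7, 13) is present, so the union is just that shape — area = 261.24 mm²; the r=4.5 cylinder at (7.5, 0) gives a regular 12-gon of circumradius 4.5 (constant along its height) (area = (12/2)·4.500²·sin(360°/12) = 60.75 mm²); Merging all regions: the regions partially overlap — summed areas 321.99 mm² minus the doubly-counted overlap 1.26 mm² gives 320.74 mm² — area = 320.74 mm². So its area = 320.74 mm². Layer 80 (z = 22.4): the 12×30 cube contributes its full rectangle (area 360.00 mm²); the cube at (15.5, -0.5) does not reach this height (z outside [13.5, 18]); the sphere at (7, 13): section is a regular 12-gon, circumradius = √(r²−h²) = √(9.5²−4.1²) = 8.570 (area = (12/2)·8.570²·sin(360°/12) = 220.32 mm²); the cube at (-1, 15) (footprint 21.5×20.5) is included at this height (area 440.75 mm²); Combining (union): the regions partially overlap — summed areas 1021.07 mm² minus the doubly-counted overlap 370.99 mm² gives 650.08 mm² — area = 650.08 mm²; the r=4.5 cylinder at (7.5, 0) gives a regular 12-gon of circumradius 4.5 (constant along its height) (area = (12/2)·4.500²·sin(360°/12) = 60.75 mm²); Combining (union): the regions partially overlap — summed areas 710.83 mm² minus the doubly-counted overlap 30.38 mm² gives 680.46 mm² — area = 680.46 mm². So its area = 680.46 mm². Layer 80 is larger (680.46 vs 320.74 mm²).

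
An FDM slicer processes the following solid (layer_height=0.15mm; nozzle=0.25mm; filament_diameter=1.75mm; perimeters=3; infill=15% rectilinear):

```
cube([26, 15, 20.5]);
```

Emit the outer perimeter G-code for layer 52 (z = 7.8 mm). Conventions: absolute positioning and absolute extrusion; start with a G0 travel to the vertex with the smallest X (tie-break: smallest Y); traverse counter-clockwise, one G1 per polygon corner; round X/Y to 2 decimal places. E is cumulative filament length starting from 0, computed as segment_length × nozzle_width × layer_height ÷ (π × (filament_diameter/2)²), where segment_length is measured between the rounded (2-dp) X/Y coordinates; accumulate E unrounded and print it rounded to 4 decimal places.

G0 X0.00 Y0.00 Z7.80
G1 X26.00 Y0.00 E0.4054
G1 X26.00 Y15.00 E0.6392
G1 X0.00 Y15.00 E1.0446
G1 X0.00 Y0.00 E1.2784

At z = 7.8 mm: the cube (footprint 26×15) is included at this height. The outline is a single polygon with 4 vertices. Extrusion per mm of travel: 0.25 × 0.15 / (π × 0.875²) = 0.015591. Accumulating E over each segment gives final E = 1.2784.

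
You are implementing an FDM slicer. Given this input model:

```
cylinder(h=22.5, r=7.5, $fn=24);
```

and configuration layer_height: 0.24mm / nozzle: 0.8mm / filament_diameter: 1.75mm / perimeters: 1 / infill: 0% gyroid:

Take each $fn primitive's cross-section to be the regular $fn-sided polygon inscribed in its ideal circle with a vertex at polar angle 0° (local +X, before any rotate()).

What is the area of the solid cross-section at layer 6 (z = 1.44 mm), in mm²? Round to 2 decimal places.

174.70 mm²

At z = 1.44 mm: the cylinder: section is a regular 24-gon, circumradius r=7.5 (area = (24/2)·7.500²·sin(360°/24) = 174.70 mm²). Overall, the cross-section is a single solid region. Net area = 174.70 mm².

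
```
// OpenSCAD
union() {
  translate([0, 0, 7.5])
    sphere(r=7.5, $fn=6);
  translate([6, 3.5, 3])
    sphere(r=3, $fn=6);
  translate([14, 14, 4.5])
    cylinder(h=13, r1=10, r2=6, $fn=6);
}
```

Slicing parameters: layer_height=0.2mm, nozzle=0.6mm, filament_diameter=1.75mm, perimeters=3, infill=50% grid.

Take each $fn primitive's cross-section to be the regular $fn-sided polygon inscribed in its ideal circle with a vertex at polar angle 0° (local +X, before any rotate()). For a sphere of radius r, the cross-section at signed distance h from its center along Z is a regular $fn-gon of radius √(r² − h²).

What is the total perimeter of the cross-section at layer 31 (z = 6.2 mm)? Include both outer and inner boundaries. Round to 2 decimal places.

101.18 mm

At z = 6.2 mm: the r=7.5 sphere contributes a regular 6-gon of circumradius √(7.5²−1.3²) = 7.386 (perimeter = 2·6·7.386·sin(180°/6) = 44.32 mm); the sphere at (6, 3.5) does not reach this height (|z−center|=3.200 > r=3); the cone at (14, 14) contributes a regular 6-gon of circumradius 9.477 (interpolated between r1=10 and r2=6 at t=0.131) (perimeter = 2·6·9.477·sin(180°/6) = 56.86 mm); Taking the union: the 2 present regions are separate (no shared area or edge), so areas and boundary lengths simply add and each stays a separate island — boundary = 101.18 mm. Overall, the cross-section has 2 separate islands. Total boundary length (outer) = 101.18 mm.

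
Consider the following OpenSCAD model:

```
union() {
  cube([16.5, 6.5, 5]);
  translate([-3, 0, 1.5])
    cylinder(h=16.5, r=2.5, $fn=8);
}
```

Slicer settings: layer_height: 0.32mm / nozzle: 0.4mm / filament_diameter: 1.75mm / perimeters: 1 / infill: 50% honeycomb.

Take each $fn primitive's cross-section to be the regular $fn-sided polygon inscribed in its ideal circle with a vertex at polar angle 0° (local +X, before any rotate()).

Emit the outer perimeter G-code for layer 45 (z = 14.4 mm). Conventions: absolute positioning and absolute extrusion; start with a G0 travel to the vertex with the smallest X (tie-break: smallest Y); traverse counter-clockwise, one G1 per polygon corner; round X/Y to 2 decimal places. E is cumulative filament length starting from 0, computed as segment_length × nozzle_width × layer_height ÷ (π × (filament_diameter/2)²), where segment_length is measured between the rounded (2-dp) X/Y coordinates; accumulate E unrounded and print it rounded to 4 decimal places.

At z = 14.4 mm: the cube is absent (z outside [0, 5]); the cylinder at (-3, 0): section is a regular 8-gon, circumradius r=2.5; Combining (union): only the r=2.5 cylinder at (-3, 0) is present, so the union is just that shape — 1 connected region. The outline is a single polygon with 8 vertices. Extrusion per mm of travel: 0.4 × 0.32 / (π × 0.875²) = 0.053216. Accumulating E over each segment gives final E = 0.8151.

G0 X-5.50 Y0.00 Z14.40
G1 X-4.77 Y-1.77 E0.1019
G1 X-3.00 Y-2.50 E0.2038
G1 X-1.23 Y-1.77 E0.3057
G1 X-0.50 Y0.00 E0.4076
G1 X-1.23 Y1.77 E0.5094
G1 X-3.00 Y2.50 E0.6113
G1 X-4.77 Y1.77 E0.7132
G1 X-5.50 Y0.00 E0.8151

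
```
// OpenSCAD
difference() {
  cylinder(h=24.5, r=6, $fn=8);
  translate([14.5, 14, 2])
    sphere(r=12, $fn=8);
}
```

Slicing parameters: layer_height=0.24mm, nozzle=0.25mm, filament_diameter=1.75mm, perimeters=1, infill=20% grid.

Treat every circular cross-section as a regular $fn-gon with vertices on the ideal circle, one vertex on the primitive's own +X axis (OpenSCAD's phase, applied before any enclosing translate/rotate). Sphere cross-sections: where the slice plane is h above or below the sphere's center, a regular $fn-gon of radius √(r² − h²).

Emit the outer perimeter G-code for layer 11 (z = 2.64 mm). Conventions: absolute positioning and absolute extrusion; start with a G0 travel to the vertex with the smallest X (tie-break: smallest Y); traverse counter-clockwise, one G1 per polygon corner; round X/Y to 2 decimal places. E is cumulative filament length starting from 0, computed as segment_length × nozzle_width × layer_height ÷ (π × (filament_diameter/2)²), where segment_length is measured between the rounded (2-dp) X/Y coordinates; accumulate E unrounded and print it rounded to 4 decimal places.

G0 X-6.00 Y0.00 Z2.64
G1 X-4.24 Y-4.24 E0.1145
G1 X0.00 Y-6.00 E0.2290
G1 X4.24 Y-4.24 E0.3436
G1 X6.00 Y0.00 E0.4581
G1 X4.24 Y4.24 E0.5726
G1 X0.00 Y6.00 E0.6871
G1 X-4.24 Y4.24 E0.8016
G1 X-6.00 Y0.00 E0.9161

At z = 2.64 mm: the r=6 cylinder contributes a regular 8-gon of circumradius 6; the sphere at (14.5, 14): section is a regular 8-gon, circumradius = √(r²−h²) = √(12²−0.64²) = 11.983; Taking the first minus the rest: starting from the r=6 cylinder, the r=12 sphere at (14.5, 14) misses the remaining region (no effect) — 1 connected region. The outline is a single polygon with 8 vertices. Extrusion per mm of travel: 0.25 × 0.24 / (π × 0.875²) = 0.024945. Accumulating E over each segment gives final E = 0.9161.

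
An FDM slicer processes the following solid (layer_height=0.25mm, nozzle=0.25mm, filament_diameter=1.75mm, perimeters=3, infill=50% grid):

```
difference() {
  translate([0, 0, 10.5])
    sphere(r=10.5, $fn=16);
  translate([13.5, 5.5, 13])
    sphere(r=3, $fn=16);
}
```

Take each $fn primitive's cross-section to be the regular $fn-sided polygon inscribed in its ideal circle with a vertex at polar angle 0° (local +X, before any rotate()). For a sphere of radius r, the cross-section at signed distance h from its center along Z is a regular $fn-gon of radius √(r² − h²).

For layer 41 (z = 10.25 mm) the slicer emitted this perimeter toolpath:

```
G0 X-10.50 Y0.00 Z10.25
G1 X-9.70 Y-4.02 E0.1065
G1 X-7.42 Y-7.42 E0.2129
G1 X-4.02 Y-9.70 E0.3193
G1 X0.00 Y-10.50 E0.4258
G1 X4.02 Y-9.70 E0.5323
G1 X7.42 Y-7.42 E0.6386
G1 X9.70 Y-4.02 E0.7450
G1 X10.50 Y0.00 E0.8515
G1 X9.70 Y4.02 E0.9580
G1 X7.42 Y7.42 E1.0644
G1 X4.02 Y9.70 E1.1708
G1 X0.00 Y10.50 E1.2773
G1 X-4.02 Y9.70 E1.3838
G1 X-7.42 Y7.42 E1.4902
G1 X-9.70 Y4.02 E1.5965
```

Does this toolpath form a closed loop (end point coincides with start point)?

Start point (G0): (-10.50, 0.00). End point (last G1): the path does not return to the start — open.

no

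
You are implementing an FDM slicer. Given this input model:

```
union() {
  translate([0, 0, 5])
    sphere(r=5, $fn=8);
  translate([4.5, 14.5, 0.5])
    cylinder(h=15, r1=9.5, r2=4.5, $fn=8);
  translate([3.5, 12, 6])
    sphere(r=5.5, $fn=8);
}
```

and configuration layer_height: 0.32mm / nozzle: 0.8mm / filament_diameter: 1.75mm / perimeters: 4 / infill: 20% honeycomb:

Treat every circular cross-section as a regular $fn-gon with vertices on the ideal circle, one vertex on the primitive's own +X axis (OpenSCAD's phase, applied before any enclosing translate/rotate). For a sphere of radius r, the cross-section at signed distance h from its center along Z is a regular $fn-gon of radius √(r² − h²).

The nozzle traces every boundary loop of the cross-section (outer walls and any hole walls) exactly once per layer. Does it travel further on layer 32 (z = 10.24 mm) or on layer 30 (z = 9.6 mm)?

Layer 32 (z = 10.24): the sphere is absent (|z−center|=5.240 > r=5); the cone at (4.5, 14.5) contributes a regular 8-gon of circumradius 6.253 (interpolated between r1=9.5 and r2=4.5 at t=0.649) (perimeter = 2·8·6.253·sin(180°/8) = 38.29 mm); the r=5.5 sphere at (3.5, 12) slices to a regular 8-gon of circumradius 3.503 (√(r²−h²) with h=4.24 from center) (perimeter = 2·8·3.503·sin(180°/8) = 21.45 mm); Combining (union): the regions partially overlap (shared area 34.28 mm²), so the edge portions inside another operand are dropped and the merged outline is re-measured after clipping — boundary = 38.41 mm. So its perimeter = 38.41 mm. Layer 30 (z = 9.6): the r=5 sphere contributes a regular 8-gon of circumradius √(5²−4.6²) = 1.960 (perimeter = 2·8·1.960·sin(180°/8) = 12.00 mm); the cone at (4.5, 14.5): at t=0.607 of its height the radius interpolates to r₁+(r₂−r₁)t = 6.467, giving a regular 8-gon of that circumradius (perimeter = 2·8·6.467·sin(180°/8) = 39.59 mm); the r=5.5 sphere at (3.5, 12) contributes a regular 8-gon of circumradius √(5.5²−3.6²) = 4.158 (perimeter = 2·8·4.158·sin(180°/8) = 25.46 mm); Taking the union: the regions partially overlap (shared area 46.81 mm²), so the edge portions inside another operand are dropped and the merged outline is re-measured after clipping — boundary = 52.06 mm. So its perimeter = 52.06 mm. Layer 30 is larger (52.06 vs 38.41 mm).

layer 30 (z = 9.6 mm)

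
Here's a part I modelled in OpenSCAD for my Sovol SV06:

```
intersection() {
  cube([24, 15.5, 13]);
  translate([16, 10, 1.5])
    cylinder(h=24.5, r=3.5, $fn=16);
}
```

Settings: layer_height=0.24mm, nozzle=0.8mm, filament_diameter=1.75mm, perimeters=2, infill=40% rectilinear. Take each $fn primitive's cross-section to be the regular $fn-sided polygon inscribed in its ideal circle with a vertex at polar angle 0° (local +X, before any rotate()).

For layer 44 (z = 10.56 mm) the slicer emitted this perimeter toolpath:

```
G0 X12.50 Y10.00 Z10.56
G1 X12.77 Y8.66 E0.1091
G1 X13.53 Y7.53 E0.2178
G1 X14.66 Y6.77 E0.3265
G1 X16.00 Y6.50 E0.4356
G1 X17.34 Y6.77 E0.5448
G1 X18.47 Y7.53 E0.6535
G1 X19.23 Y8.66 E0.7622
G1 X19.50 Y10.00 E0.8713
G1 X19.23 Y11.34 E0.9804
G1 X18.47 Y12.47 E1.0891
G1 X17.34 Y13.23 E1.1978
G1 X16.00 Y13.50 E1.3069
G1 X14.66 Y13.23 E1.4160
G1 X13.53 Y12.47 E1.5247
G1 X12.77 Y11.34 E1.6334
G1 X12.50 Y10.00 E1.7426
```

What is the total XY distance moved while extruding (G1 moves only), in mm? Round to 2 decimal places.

21.83 mm

Sum the Euclidean lengths of each G1 segment: total = 21.83 mm.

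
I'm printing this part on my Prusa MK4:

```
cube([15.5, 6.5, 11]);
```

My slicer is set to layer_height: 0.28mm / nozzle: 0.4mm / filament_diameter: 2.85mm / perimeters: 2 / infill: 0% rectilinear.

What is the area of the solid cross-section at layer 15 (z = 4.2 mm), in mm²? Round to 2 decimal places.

At z = 4.2 mm: the 15.5×6.5 cube contributes its full rectangle (area 100.75 mm²). Overall, the cross-section is a single solid region. Net area = 100.75 mm².

100.75 mm²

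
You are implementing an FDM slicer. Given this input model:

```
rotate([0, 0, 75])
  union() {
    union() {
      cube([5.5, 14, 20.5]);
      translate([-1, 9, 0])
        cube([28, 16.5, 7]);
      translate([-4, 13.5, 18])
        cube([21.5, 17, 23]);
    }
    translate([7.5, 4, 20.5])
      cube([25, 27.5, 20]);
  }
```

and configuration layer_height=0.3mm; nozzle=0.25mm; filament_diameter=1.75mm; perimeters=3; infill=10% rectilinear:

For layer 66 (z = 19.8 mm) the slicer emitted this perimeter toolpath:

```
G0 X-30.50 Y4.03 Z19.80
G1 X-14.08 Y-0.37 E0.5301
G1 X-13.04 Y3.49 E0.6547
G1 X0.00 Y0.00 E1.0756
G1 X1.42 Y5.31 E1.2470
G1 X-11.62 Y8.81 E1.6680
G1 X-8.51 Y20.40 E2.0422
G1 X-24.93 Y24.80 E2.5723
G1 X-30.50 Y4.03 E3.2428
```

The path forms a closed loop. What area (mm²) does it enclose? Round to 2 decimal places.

Apply the shoelace formula to the sequence of (X, Y) vertices; enclosed area = 439.83 mm².

439.83 mm²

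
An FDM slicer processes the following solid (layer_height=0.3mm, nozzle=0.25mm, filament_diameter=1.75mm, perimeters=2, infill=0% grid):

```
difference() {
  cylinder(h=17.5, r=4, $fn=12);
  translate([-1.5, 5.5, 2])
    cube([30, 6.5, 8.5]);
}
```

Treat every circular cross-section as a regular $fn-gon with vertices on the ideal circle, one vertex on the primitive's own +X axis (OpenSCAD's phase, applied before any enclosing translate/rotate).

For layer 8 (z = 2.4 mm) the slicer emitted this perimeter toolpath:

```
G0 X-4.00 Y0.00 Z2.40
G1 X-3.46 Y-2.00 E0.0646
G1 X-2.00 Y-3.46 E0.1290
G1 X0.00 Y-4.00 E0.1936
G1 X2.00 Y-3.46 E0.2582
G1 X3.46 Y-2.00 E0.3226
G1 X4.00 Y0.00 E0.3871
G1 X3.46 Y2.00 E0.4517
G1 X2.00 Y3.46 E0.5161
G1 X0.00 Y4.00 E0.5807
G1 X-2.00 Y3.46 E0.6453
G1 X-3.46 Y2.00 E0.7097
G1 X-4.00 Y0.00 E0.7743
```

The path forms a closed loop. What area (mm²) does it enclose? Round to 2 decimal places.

47.94 mm²

Apply the shoelace formula to the sequence of (X, Y) vertices; enclosed area = 47.94 mm².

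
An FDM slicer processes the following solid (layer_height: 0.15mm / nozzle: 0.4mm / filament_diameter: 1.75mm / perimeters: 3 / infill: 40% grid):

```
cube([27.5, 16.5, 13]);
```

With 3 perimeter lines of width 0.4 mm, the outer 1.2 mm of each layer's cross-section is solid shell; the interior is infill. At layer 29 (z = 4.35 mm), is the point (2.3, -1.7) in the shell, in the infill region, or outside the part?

At z = 4.35 mm: the cube is present — its section is the full 27.5×16.5 rectangle. Overall, the cross-section is a single solid region. The nearest boundary edge runs (0.00, 0.00)→(27.50, 0.00); distance from the point to it = 1.70 mm. The point is not inside any of the regions above, so it lies outside the cross-section (1.70 mm from the nearest boundary).

outside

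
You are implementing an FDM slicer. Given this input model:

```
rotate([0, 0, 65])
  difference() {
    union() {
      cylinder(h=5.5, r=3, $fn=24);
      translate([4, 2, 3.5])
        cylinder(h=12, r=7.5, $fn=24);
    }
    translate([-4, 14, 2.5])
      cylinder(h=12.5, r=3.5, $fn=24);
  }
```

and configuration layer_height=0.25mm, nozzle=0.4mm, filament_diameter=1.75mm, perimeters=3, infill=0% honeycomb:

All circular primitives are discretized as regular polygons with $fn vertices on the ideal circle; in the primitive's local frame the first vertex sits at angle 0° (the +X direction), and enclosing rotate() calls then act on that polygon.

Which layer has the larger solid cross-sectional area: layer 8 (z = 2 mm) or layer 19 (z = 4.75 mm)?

Layer 8 (z = 2): the cylinder: section is a regular 24-gon, circumradius r=3 (area = (24/2)·3.000²·sin(360°/24) = 27.95 mm²); the cylinder at (4, 2) does not reach this height (z outside [3.5, 15.5]); Taking the union: only the r=3 cylinder is present, so the union is just that shape — area = 27.95 mm²; the cylinder at (-4, 14) is not intersected at this z (z outside [2.5, 15]); Taking the first minus the rest: none of the subtracted shapes is present at this height, so that combined region is unchanged — area = 27.95 mm²; (whole slice rotated 65° about Z — lengths, areas and connectivity unchanged). So its area = 27.95 mm². Layer 19 (z = 4.75): the cylinder: section is a regular 24-gon, circumradius r=3 (area = (24/2)·3.000²·sin(360°/24) = 27.95 mm²); the r=7.5 cylinder at (4, 2) gives a regular 24-gon of circumradius 7.5 (constant along its height) (area = (24/2)·7.500²·sin(360°/24) = 174.70 mm²); Taking the union: the r=3 cylinder lies entirely inside the r=7.5 cylinder at (4, 2), so the union is just the r=7.5 cylinder at (4, 2) — area = 174.70 mm²; the r=3.5 cylinder at (-4, 14) gives a regular 24-gon of circumradius 3.5 (constant along its height) (area = (24/2)·3.500²·sin(360°/24) = 38.05 mm²); After the difference (first − rest): starting from the result so far (174.70 mm²), the r=3.5 cylinder at (-4, 14) misses the remaining region (no effect) — area = 174.70 mm²; (whole slice rotated 65° about Z — lengths, areas and connectivity unchanged). So its area = 174.70 mm². Layer 19 is larger (174.70 vs 27.95 mm²).

layer 19 (z = 4.75 mm)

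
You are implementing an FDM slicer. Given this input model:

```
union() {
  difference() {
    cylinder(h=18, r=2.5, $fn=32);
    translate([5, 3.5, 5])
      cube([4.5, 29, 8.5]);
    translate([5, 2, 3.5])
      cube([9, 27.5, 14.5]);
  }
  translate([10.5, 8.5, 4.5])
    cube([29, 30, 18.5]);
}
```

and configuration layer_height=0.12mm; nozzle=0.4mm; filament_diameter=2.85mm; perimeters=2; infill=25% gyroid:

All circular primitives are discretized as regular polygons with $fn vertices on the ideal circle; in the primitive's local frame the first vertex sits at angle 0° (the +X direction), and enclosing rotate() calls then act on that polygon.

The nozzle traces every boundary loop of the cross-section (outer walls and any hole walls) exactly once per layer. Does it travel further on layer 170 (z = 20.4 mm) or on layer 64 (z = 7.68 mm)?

layer 64 (z = 7.68 mm)

Layer 170 (z = 20.4): the cylinder does not reach this height (z outside [0, 18]); the cube at (5, 3.5) is absent (z outside [5, 13.5]); the cube at (5, 2) does not reach this height (z outside [3.5, 18]); Subtracting the remaining from the first: the first operand is absent here, so nothing remains; the 29×30 cube at (10.5, 8.5) contributes its full rectangle (perimeter 118.00 mm); Combining (union): only the 29×30 cube at (10.5, 8.5) is present, so the union is just that shape — boundary = 118.00 mm. So its perimeter = 118.00 mm. Layer 64 (z = 7.68): the r=2.5 cylinder contributes a regular 32-gon of circumradius 2.5 (perimeter = 2·32·2.500·sin(180°/32) = 15.68 mm); the 4.5×29 cube at (5, 3.5) contributes its full rectangle (perimeter 67.00 mm); the 9×27.5 cube at (5, 2) contributes its full rectangle (perimeter 73.00 mm); Subtracting the remaining from the first: starting from the r=2.5 cylinder, the 4.5×29 cube at (5, 3.5) misses the remaining region (no effect); the 9×27.5 cube at (5, 2) misses the remaining region (no effect) — boundary = 15.68 mm; the cube at (10.5, 8.5) (footprint 29×30) is included at this height (perimeter 118.00 mm); Merging all regions: the 2 present regions are separate (no shared area or edge), so areas and boundary lengths simply add and each stays a separate island — boundary = 133.68 mm. So its perimeter = 133.68 mm. Layer 64 is larger (133.68 vs 118.00 mm).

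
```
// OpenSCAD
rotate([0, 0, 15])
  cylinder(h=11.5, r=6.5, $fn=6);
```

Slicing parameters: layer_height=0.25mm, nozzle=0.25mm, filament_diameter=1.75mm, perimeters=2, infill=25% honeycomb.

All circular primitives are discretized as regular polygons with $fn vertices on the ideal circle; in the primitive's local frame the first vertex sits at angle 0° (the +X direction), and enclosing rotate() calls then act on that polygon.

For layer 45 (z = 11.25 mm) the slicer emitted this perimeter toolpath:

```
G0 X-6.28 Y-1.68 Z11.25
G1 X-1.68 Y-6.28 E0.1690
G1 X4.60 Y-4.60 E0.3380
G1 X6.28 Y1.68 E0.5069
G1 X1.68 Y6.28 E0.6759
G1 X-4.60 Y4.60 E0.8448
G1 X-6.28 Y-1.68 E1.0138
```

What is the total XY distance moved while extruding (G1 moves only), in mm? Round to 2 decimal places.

Sum the Euclidean lengths of each G1 segment: total = 39.01 mm.

39.01 mm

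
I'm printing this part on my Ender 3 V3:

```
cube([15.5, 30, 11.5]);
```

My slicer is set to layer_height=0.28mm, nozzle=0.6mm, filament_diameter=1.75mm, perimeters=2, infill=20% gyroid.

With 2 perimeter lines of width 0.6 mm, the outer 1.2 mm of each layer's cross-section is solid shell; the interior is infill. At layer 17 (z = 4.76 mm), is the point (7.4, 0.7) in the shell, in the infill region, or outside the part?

shell

At z = 4.76 mm: the 15.5×30 cube contributes its full rectangle. Overall, the cross-section is a single solid region. The nearest boundary edge runs (0.00, 0.00)→(15.50, 0.00); distance from the point to it = 0.70 mm. The point is inside the cross-section, 0.70 mm from the nearest boundary — within the 1.2 mm shell band (2 × 0.6).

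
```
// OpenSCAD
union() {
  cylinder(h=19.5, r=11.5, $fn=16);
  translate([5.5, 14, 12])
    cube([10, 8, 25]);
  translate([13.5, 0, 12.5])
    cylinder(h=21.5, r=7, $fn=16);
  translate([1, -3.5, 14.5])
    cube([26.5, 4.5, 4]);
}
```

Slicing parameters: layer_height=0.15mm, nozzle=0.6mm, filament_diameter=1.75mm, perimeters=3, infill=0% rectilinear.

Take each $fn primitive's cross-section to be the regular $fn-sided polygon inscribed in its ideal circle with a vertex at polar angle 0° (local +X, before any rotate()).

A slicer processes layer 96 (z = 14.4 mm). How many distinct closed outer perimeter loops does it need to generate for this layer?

At z = 14.4 mm: the r=11.5 cylinder contributes a regular 16-gon of circumradius 11.5; the cube at (5.5, 14) is present — its section is the full 10×8 rectangle; the r=7 cylinder at (13.5, 0) contributes a regular 16-gon of circumradius 7; the cube at (1, -3.5) is absent (z outside [14.5, 18.5]); Taking the union: the regions partially overlap (shared area 38.54 mm²), so overlapping operands fuse into one piece — 2 connected regions. The result has 2 disconnected regions.

2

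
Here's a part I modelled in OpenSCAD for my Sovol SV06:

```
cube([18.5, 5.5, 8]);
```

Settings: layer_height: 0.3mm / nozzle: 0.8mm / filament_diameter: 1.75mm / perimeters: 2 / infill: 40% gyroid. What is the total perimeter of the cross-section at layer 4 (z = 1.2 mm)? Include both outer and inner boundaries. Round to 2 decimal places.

48.00 mm

At z = 1.2 mm: the cube (footprint 18.5×5.5) is included at this height (perimeter 48.00 mm). Overall, the cross-section is a single solid region. Total boundary length (outer) = 48.00 mm.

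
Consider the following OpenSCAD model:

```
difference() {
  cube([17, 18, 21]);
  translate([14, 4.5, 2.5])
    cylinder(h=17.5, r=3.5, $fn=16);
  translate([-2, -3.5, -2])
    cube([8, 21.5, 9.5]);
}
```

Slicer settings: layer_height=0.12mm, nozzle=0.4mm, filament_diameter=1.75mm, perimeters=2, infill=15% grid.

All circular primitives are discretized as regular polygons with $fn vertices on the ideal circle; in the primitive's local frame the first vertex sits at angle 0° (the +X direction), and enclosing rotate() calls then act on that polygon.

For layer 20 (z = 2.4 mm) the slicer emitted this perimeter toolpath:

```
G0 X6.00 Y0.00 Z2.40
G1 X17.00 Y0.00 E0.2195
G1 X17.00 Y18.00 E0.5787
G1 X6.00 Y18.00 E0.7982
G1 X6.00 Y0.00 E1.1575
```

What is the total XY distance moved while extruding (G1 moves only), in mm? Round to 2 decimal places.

58.00 mm

Sum the Euclidean lengths of each G1 segment: total = 58.00 mm.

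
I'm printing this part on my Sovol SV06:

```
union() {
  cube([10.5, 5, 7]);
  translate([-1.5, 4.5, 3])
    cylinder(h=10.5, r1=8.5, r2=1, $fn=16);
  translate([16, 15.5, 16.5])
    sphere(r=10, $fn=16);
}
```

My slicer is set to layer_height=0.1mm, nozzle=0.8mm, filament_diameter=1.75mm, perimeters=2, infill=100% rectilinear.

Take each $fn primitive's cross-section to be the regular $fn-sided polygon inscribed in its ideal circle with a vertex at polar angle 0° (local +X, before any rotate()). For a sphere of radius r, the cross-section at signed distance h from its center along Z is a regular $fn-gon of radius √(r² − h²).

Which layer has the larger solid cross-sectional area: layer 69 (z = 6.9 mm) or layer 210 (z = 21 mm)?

Layer 69 (z = 6.9): the cube (footprint 10.5×5) is included at this height (area 52.50 mm²); the cone at (-1.5, 4.5): at t=0.371 of its height the radius interpolates to r₁+(r₂−r₁)t = 5.714, giving a regular 16-gon of that circumradius (area = (16/2)·5.714²·sin(360°/16) = 99.97 mm²); the sphere at (16, 15.5): section is a regular 16-gon, circumradius = √(r²−h²) = √(10²−9.6²) = 2.800 (area = (16/2)·2.800²·sin(360°/16) = 24.00 mm²); Combining (union): the regions partially overlap — summed areas 176.47 mm² minus the doubly-counted overlap 17.69 mm² gives 158.78 mm² — area = 158.78 mm². So its area = 158.78 mm². Layer 210 (z = 21): the cube is not intersected at this z (z outside [0, 7]); the cone at (-1.5, 4.5) is absent (z outside [3, 13.5]); the r=10 sphere at (16, 15.5) contributes a regular 16-gon of circumradius √(10²−4.5²) = 8.930 (area = (16/2)·8.930²·sin(360°/16) = 244.15 mm²); Taking the union: only the r=10 sphere at (16, 15.5) is present, so the union is just that shape — area = 244.15 mm². So its area = 244.15 mm². Layer 210 is larger (244.15 vs 158.78 mm²).

layer 210 (z = 21 mm)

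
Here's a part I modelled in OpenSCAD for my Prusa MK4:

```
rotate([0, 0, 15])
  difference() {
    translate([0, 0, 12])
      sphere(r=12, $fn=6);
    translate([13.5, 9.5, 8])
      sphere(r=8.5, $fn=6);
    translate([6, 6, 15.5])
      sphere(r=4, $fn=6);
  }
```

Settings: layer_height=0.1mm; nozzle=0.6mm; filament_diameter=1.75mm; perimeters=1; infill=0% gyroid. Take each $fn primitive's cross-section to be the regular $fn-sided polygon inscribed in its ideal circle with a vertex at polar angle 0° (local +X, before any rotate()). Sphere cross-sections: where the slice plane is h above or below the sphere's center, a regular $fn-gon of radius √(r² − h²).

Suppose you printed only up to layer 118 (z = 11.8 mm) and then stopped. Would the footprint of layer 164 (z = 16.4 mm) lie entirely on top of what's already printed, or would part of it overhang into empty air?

Compare the two slices. At z = 11.8: the r=12 sphere contributes a regular 6-gon of circumradius √(12²−0.2²) = 11.998 (area = (6/2)·11.998²·sin(360°/6) = 374.02 mm²); the r=8.5 sphere at (13.5, 9.5) contributes a regular 6-gon of circumradius √(8.5²−3.8²) = 7.603 (area = (6/2)·7.603²·sin(360°/6) = 150.19 mm²); the sphere at (6, 6): section is a regular 6-gon, circumradius = √(r²−h²) = √(4²−3.7²) = 1.520 (area = (6/2)·1.520²·sin(360°/6) = 6.00 mm²); After the difference (first − rest): starting from the r=12 sphere (374.02 mm²), the r=8.5 sphere at (13.5, 9.5) partially overlaps it — only the 4.23 mm² overlap (of its 150.19 mm²) is removed, clipping the outline; the r=4 sphere at (6, 6) lies wholly inside it (removes its full 6.00 mm² and its 9.12 mm outline becomes a hole wall) — area = 363.79 mm²; (whole slice rotated 15° about Z — lengths, areas and connectivity unchanged). At z = 16.4: the r=12 sphere contributes a regular 6-gon of circumradius √(12²−4.4²) = 11.164 (area = (6/2)·11.164²·sin(360°/6) = 323.82 mm²); the sphere at (13.5, 9.5): section is a regular 6-gon, circumradius = √(r²−h²) = √(8.5²−8.4²) = 1.300 (area = (6/2)·1.300²·sin(360°/6) = 4.39 mm²); the sphere at (6, 6): section is a regular 6-gon, circumradius = √(r²−h²) = √(4²−0.9²) = 3.897 (area = (6/2)·3.897²·sin(360°/6) = 39.46 mm²); Subtracting the remaining from the first: starting from the r=12 sphere (323.82 mm²), the r=8.5 sphere at (13.5, 9.5) misses the remaining region (no effect); the r=4 sphere at (6, 6) partially overlaps it — only the 29.96 mm² overlap (of its 39.46 mm²) is removed, clipping the outline — area = 293.87 mm²; (whole slice rotated 15° about Z — lengths, areas and connectivity unchanged). Checking containment: the cross-section at z = 16.4 is a subset of the cross-section at z = 11.8.

entirely on top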